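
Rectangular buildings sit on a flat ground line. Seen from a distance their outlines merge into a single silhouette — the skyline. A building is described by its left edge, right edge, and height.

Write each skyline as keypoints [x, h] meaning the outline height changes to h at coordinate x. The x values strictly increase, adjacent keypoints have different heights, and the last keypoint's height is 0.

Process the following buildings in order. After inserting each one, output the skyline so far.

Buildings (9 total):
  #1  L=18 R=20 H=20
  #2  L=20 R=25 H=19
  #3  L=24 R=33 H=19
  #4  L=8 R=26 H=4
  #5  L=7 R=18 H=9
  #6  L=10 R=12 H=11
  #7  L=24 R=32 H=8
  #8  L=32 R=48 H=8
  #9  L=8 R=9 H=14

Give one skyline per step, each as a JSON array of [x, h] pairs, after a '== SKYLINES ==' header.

== SKYLINES ==
[[18,20],[20,0]]
[[18,20],[20,19],[25,0]]
[[18,20],[20,19],[33,0]]
[[8,4],[18,20],[20,19],[33,0]]
[[7,9],[18,20],[20,19],[33,0]]
[[7,9],[10,11],[12,9],[18,20],[20,19],[33,0]]
[[7,9],[10,11],[12,9],[18,20],[20,19],[33,0]]
[[7,9],[10,11],[12,9],[18,20],[20,19],[33,8],[48,0]]
[[7,9],[8,14],[9,9],[10,11],[12,9],[18,20],[20,19],[33,8],[48,0]]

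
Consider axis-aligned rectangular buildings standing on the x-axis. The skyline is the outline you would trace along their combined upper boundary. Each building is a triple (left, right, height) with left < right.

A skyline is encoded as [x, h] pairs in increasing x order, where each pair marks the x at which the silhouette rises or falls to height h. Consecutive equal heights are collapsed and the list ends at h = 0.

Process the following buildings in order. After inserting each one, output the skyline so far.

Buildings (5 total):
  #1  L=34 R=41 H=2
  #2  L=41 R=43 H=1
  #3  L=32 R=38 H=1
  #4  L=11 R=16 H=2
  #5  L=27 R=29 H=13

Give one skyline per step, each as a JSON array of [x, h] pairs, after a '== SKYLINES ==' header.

== SKYLINES ==
[[34,2],[41,0]]
[[34,2],[41,1],[43,0]]
[[32,1],[34,2],[41,1],[43,0]]
[[11,2],[16,0],[32,1],[34,2],[41,1],[43,0]]
[[11,2],[16,0],[27,13],[29,0],[32,1],[34,2],[41,1],[43,0]]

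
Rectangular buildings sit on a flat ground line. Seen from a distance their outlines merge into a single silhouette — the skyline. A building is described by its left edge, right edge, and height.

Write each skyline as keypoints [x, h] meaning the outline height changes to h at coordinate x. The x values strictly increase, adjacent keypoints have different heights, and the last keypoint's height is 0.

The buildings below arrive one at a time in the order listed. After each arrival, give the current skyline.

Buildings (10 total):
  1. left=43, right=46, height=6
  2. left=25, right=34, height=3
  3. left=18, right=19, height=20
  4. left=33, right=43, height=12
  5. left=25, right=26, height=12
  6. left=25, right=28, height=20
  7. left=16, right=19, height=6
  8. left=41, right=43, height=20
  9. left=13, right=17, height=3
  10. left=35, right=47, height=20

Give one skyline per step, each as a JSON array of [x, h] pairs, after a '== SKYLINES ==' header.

== SKYLINES ==
[[43,6],[46,0]]
[[25,3],[34,0],[43,6],[46,0]]
[[18,20],[19,0],[25,3],[34,0],[43,6],[46,0]]
[[18,20],[19,0],[25,3],[33,12],[43,6],[46,0]]
[[18,20],[19,0],[25,12],[26,3],[33,12],[43,6],[46,0]]
[[18,20],[19,0],[25,20],[28,3],[33,12],[43,6],[46,0]]
[[16,6],[18,20],[19,0],[25,20],[28,3],[33,12],[43,6],[46,0]]
[[16,6],[18,20],[19,0],[25,20],[28,3],[33,12],[41,20],[43,6],[46,0]]
[[13,3],[16,6],[18,20],[19,0],[25,20],[28,3],[33,12],[41,20],[43,6],[46,0]]
[[13,3],[16,6],[18,20],[19,0],[25,20],[28,3],[33,12],[35,20],[47,0]]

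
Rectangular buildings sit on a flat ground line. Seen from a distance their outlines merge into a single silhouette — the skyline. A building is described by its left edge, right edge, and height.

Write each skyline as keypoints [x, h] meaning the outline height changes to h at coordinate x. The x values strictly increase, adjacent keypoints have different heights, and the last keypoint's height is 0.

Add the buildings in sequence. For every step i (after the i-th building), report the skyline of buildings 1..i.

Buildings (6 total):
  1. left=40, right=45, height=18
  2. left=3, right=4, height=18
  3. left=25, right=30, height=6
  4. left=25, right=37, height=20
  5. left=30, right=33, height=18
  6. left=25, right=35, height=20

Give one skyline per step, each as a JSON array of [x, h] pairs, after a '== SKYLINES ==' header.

== SKYLINES ==
[[40,18],[45,0]]
[[3,18],[4,0],[40,18],[45,0]]
[[3,18],[4,0],[25,6],[30,0],[40,18],[45,0]]
[[3,18],[4,0],[25,20],[37,0],[40,18],[45,0]]
[[3,18],[4,0],[25,20],[37,0],[40,18],[45,0]]
[[3,18],[4,0],[25,20],[37,0],[40,18],[45,0]]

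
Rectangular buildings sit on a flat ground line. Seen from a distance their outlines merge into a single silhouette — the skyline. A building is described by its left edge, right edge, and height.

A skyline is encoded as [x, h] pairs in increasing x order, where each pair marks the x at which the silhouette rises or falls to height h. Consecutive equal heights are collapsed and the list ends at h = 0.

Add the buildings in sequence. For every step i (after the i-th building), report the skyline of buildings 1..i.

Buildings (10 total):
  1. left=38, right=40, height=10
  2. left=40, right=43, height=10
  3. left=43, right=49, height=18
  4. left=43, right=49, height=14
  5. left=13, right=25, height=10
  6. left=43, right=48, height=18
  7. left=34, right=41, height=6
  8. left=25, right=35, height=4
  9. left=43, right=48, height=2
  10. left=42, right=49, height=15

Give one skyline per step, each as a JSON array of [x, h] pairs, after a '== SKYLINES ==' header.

== SKYLINES ==
[[38,10],[40,0]]
[[38,10],[43,0]]
[[38,10],[43,18],[49,0]]
[[38,10],[43,18],[49,0]]
[[13,10],[25,0],[38,10],[43,18],[49,0]]
[[13,10],[25,0],[38,10],[43,18],[49,0]]
[[13,10],[25,0],[34,6],[38,10],[43,18],[49,0]]
[[13,10],[25,4],[34,6],[38,10],[43,18],[49,0]]
[[13,10],[25,4],[34,6],[38,10],[43,18],[49,0]]
[[13,10],[25,4],[34,6],[38,10],[42,15],[43,18],[49,0]]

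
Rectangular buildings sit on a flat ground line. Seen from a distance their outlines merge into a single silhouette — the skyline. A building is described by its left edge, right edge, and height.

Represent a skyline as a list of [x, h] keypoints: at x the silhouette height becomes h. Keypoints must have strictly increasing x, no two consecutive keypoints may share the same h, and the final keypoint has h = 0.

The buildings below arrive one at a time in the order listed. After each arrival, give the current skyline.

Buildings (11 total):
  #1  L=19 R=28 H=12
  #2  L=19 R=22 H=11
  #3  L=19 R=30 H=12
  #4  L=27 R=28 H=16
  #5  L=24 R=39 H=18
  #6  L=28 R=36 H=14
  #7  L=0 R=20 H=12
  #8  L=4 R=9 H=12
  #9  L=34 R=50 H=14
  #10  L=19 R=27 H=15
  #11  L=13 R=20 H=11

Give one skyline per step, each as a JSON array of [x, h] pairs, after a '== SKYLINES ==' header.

== SKYLINES ==
[[19,12],[28,0]]
[[19,12],[28,0]]
[[19,12],[30,0]]
[[19,12],[27,16],[28,12],[30,0]]
[[19,12],[24,18],[39,0]]
[[19,12],[24,18],[39,0]]
[[0,12],[24,18],[39,0]]
[[0,12],[24,18],[39,0]]
[[0,12],[24,18],[39,14],[50,0]]
[[0,12],[19,15],[24,18],[39,14],[50,0]]
[[0,12],[19,15],[24,18],[39,14],[50,0]]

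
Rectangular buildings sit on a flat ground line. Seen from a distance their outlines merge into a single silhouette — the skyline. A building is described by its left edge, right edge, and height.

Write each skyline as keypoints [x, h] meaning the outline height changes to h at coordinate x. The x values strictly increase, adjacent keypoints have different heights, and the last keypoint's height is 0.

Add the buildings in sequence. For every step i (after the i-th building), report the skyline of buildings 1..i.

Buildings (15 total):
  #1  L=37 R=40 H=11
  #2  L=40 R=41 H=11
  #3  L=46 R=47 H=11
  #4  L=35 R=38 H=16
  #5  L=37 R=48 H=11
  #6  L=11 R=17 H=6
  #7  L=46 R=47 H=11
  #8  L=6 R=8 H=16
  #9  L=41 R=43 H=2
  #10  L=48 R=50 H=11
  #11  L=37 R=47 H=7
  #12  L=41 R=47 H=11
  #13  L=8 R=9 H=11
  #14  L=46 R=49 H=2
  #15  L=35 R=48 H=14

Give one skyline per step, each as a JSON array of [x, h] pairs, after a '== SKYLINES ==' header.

== SKYLINES ==
[[37,11],[40,0]]
[[37,11],[41,0]]
[[37,11],[41,0],[46,11],[47,0]]
[[35,16],[38,11],[41,0],[46,11],[47,0]]
[[35,16],[38,11],[48,0]]
[[11,6],[17,0],[35,16],[38,11],[48,0]]
[[11,6],[17,0],[35,16],[38,11],[48,0]]
[[6,16],[8,0],[11,6],[17,0],[35,16],[38,11],[48,0]]
[[6,16],[8,0],[11,6],[17,0],[35,16],[38,11],[48,0]]
[[6,16],[8,0],[11,6],[17,0],[35,16],[38,11],[50,0]]
[[6,16],[8,0],[11,6],[17,0],[35,16],[38,11],[50,0]]
[[6,16],[8,0],[11,6],[17,0],[35,16],[38,11],[50,0]]
[[6,16],[8,11],[9,0],[11,6],[17,0],[35,16],[38,11],[50,0]]
[[6,16],[8,11],[9,0],[11,6],[17,0],[35,16],[38,11],[50,0]]
[[6,16],[8,11],[9,0],[11,6],[17,0],[35,16],[38,14],[48,11],[50,0]]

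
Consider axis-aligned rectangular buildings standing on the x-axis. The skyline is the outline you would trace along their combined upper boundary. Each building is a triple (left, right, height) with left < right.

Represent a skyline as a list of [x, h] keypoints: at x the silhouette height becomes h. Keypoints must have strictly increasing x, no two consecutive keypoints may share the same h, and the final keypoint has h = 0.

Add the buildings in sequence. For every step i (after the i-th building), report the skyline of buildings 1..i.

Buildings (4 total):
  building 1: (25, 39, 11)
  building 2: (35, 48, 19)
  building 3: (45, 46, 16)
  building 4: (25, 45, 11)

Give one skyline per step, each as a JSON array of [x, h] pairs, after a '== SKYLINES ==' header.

== SKYLINES ==
[[25,11],[39,0]]
[[25,11],[35,19],[48,0]]
[[25,11],[35,19],[48,0]]
[[25,11],[35,19],[48,0]]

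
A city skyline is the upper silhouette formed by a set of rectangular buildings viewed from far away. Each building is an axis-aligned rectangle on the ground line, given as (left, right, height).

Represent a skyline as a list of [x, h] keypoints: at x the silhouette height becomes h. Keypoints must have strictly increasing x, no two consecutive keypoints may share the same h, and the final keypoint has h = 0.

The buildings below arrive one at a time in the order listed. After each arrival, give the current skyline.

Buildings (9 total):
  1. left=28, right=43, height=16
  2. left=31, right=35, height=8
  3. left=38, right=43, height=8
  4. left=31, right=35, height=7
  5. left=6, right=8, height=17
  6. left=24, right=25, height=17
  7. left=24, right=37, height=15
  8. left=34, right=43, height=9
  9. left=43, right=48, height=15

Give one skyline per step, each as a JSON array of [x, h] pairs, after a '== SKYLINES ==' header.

== SKYLINES ==
[[28,16],[43,0]]
[[28,16],[43,0]]
[[28,16],[43,0]]
[[28,16],[43,0]]
[[6,17],[8,0],[28,16],[43,0]]
[[6,17],[8,0],[24,17],[25,0],[28,16],[43,0]]
[[6,17],[8,0],[24,17],[25,15],[28,16],[43,0]]
[[6,17],[8,0],[24,17],[25,15],[28,16],[43,0]]
[[6,17],[8,0],[24,17],[25,15],[28,16],[43,15],[48,0]]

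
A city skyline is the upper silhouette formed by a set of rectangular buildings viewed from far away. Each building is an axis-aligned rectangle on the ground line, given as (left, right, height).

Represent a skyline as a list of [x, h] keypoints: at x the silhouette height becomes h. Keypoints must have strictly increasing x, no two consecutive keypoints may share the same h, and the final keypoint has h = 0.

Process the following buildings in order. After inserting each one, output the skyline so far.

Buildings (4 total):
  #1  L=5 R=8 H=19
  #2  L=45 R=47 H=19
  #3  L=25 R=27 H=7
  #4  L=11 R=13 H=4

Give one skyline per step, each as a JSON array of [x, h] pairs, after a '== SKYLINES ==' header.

== SKYLINES ==
[[5,19],[8,0]]
[[5,19],[8,0],[45,19],[47,0]]
[[5,19],[8,0],[25,7],[27,0],[45,19],[47,0]]
[[5,19],[8,0],[11,4],[13,0],[25,7],[27,0],[45,19],[47,0]]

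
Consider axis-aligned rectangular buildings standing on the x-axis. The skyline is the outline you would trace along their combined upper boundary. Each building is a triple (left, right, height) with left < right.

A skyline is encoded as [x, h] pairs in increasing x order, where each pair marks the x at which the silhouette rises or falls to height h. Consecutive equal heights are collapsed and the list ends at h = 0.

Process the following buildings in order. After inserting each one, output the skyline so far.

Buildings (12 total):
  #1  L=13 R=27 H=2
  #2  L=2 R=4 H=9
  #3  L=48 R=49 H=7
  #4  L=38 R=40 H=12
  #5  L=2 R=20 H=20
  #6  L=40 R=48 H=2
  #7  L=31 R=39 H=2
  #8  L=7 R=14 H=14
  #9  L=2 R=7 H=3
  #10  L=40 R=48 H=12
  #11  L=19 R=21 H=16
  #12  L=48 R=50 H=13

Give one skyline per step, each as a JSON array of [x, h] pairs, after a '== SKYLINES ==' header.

== SKYLINES ==
[[13,2],[27,0]]
[[2,9],[4,0],[13,2],[27,0]]
[[2,9],[4,0],[13,2],[27,0],[48,7],[49,0]]
[[2,9],[4,0],[13,2],[27,0],[38,12],[40,0],[48,7],[49,0]]
[[2,20],[20,2],[27,0],[38,12],[40,0],[48,7],[49,0]]
[[2,20],[20,2],[27,0],[38,12],[40,2],[48,7],[49,0]]
[[2,20],[20,2],[27,0],[31,2],[38,12],[40,2],[48,7],[49,0]]
[[2,20],[20,2],[27,0],[31,2],[38,12],[40,2],[48,7],[49,0]]
[[2,20],[20,2],[27,0],[31,2],[38,12],[40,2],[48,7],[49,0]]
[[2,20],[20,2],[27,0],[31,2],[38,12],[48,7],[49,0]]
[[2,20],[20,16],[21,2],[27,0],[31,2],[38,12],[48,7],[49,0]]
[[2,20],[20,16],[21,2],[27,0],[31,2],[38,12],[48,13],[50,0]]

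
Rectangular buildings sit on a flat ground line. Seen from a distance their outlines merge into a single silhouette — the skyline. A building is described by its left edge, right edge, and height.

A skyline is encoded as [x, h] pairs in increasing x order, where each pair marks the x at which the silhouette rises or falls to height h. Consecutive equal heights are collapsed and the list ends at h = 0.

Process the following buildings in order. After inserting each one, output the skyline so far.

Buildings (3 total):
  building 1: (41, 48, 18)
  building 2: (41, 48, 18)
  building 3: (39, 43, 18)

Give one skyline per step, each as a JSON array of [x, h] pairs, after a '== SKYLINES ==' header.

== SKYLINES ==
[[41,18],[48,0]]
[[41,18],[48,0]]
[[39,18],[48,0]]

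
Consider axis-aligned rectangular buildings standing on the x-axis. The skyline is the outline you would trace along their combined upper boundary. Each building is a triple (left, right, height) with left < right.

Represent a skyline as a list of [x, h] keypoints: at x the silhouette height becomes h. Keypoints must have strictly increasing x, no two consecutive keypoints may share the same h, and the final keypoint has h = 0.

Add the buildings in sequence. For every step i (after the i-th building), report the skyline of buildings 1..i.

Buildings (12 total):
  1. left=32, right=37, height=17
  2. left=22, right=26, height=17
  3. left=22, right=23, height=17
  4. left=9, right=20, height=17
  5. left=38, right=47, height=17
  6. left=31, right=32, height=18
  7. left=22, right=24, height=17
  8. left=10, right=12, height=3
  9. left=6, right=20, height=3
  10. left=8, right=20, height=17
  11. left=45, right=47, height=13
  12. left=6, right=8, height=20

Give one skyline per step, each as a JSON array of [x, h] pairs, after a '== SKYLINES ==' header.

== SKYLINES ==
[[32,17],[37,0]]
[[22,17],[26,0],[32,17],[37,0]]
[[22,17],[26,0],[32,17],[37,0]]
[[9,17],[20,0],[22,17],[26,0],[32,17],[37,0]]
[[9,17],[20,0],[22,17],[26,0],[32,17],[37,0],[38,17],[47,0]]
[[9,17],[20,0],[22,17],[26,0],[31,18],[32,17],[37,0],[38,17],[47,0]]
[[9,17],[20,0],[22,17],[26,0],[31,18],[32,17],[37,0],[38,17],[47,0]]
[[9,17],[20,0],[22,17],[26,0],[31,18],[32,17],[37,0],[38,17],[47,0]]
[[6,3],[9,17],[20,0],[22,17],[26,0],[31,18],[32,17],[37,0],[38,17],[47,0]]
[[6,3],[8,17],[20,0],[22,17],[26,0],[31,18],[32,17],[37,0],[38,17],[47,0]]
[[6,3],[8,17],[20,0],[22,17],[26,0],[31,18],[32,17],[37,0],[38,17],[47,0]]
[[6,20],[8,17],[20,0],[22,17],[26,0],[31,18],[32,17],[37,0],[38,17],[47,0]]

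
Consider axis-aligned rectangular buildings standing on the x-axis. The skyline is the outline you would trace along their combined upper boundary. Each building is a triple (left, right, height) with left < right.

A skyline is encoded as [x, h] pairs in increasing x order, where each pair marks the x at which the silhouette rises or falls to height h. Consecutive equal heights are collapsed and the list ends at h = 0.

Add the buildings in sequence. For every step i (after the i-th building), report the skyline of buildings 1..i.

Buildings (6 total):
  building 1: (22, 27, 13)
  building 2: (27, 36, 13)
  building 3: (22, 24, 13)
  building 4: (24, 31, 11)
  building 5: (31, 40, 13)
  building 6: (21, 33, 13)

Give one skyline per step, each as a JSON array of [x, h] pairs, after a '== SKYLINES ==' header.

== SKYLINES ==
[[22,13],[27,0]]
[[22,13],[36,0]]
[[22,13],[36,0]]
[[22,13],[36,0]]
[[22,13],[40,0]]
[[21,13],[40,0]]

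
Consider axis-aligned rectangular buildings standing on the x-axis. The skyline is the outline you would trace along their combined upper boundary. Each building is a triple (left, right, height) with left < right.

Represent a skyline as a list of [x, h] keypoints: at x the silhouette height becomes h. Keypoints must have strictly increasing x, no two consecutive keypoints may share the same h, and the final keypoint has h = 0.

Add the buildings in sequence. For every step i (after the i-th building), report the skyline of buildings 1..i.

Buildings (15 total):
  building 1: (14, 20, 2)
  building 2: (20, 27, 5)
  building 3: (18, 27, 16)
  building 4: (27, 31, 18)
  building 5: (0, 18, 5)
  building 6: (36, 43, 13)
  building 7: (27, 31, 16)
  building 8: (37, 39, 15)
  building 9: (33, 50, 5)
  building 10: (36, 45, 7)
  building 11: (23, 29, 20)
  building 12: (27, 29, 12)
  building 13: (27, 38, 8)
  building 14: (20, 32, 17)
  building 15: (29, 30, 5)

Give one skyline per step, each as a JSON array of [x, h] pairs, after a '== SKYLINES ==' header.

== SKYLINES ==
[[14,2],[20,0]]
[[14,2],[20,5],[27,0]]
[[14,2],[18,16],[27,0]]
[[14,2],[18,16],[27,18],[31,0]]
[[0,5],[18,16],[27,18],[31,0]]
[[0,5],[18,16],[27,18],[31,0],[36,13],[43,0]]
[[0,5],[18,16],[27,18],[31,0],[36,13],[43,0]]
[[0,5],[18,16],[27,18],[31,0],[36,13],[37,15],[39,13],[43,0]]
[[0,5],[18,16],[27,18],[31,0],[33,5],[36,13],[37,15],[39,13],[43,5],[50,0]]
[[0,5],[18,16],[27,18],[31,0],[33,5],[36,13],[37,15],[39,13],[43,7],[45,5],[50,0]]
[[0,5],[18,16],[23,20],[29,18],[31,0],[33,5],[36,13],[37,15],[39,13],[43,7],[45,5],[50,0]]
[[0,5],[18,16],[23,20],[29,18],[31,0],[33,5],[36,13],[37,15],[39,13],[43,7],[45,5],[50,0]]
[[0,5],[18,16],[23,20],[29,18],[31,8],[36,13],[37,15],[39,13],[43,7],[45,5],[50,0]]
[[0,5],[18,16],[20,17],[23,20],[29,18],[31,17],[32,8],[36,13],[37,15],[39,13],[43,7],[45,5],[50,0]]
[[0,5],[18,16],[20,17],[23,20],[29,18],[31,17],[32,8],[36,13],[37,15],[39,13],[43,7],[45,5],[50,0]]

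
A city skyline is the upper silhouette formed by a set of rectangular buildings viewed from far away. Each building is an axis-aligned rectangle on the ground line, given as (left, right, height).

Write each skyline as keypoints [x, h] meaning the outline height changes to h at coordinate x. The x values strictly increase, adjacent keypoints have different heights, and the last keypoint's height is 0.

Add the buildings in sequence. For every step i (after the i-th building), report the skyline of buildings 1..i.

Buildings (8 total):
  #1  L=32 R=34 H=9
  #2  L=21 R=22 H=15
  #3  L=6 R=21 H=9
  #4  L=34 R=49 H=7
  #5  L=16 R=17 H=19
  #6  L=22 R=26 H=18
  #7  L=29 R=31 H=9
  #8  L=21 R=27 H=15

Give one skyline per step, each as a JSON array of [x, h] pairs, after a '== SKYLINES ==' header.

== SKYLINES ==
[[32,9],[34,0]]
[[21,15],[22,0],[32,9],[34,0]]
[[6,9],[21,15],[22,0],[32,9],[34,0]]
[[6,9],[21,15],[22,0],[32,9],[34,7],[49,0]]
[[6,9],[16,19],[17,9],[21,15],[22,0],[32,9],[34,7],[49,0]]
[[6,9],[16,19],[17,9],[21,15],[22,18],[26,0],[32,9],[34,7],[49,0]]
[[6,9],[16,19],[17,9],[21,15],[22,18],[26,0],[29,9],[31,0],[32,9],[34,7],[49,0]]
[[6,9],[16,19],[17,9],[21,15],[22,18],[26,15],[27,0],[29,9],[31,0],[32,9],[34,7],[49,0]]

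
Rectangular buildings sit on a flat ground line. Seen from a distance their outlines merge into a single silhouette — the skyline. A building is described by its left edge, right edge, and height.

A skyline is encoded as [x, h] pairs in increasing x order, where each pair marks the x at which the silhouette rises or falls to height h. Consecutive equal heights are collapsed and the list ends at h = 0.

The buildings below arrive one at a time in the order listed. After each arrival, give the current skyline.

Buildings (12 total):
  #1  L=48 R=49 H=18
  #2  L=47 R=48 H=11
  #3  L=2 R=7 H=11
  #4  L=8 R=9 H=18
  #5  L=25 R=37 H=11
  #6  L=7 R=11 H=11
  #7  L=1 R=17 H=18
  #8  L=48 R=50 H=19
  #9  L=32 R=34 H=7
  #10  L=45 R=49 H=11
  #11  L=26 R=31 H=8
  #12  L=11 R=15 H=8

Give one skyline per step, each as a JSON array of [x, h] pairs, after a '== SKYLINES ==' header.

== SKYLINES ==
[[48,18],[49,0]]
[[47,11],[48,18],[49,0]]
[[2,11],[7,0],[47,11],[48,18],[49,0]]
[[2,11],[7,0],[8,18],[9,0],[47,11],[48,18],[49,0]]
[[2,11],[7,0],[8,18],[9,0],[25,11],[37,0],[47,11],[48,18],[49,0]]
[[2,11],[8,18],[9,11],[11,0],[25,11],[37,0],[47,11],[48,18],[49,0]]
[[1,18],[17,0],[25,11],[37,0],[47,11],[48,18],[49,0]]
[[1,18],[17,0],[25,11],[37,0],[47,11],[48,19],[50,0]]
[[1,18],[17,0],[25,11],[37,0],[47,11],[48,19],[50,0]]
[[1,18],[17,0],[25,11],[37,0],[45,11],[48,19],[50,0]]
[[1,18],[17,0],[25,11],[37,0],[45,11],[48,19],[50,0]]
[[1,18],[17,0],[25,11],[37,0],[45,11],[48,19],[50,0]]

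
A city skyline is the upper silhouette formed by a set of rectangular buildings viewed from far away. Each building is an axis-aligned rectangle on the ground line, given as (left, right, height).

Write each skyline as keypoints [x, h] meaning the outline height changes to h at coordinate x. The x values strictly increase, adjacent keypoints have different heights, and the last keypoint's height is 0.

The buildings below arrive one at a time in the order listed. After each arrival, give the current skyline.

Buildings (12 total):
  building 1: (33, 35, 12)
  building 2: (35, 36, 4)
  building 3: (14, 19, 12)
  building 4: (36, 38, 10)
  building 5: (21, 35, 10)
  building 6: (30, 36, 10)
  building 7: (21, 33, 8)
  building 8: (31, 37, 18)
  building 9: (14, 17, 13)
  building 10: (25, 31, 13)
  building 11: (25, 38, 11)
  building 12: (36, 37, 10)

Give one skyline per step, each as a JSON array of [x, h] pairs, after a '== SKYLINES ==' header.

== SKYLINES ==
[[33,12],[35,0]]
[[33,12],[35,4],[36,0]]
[[14,12],[19,0],[33,12],[35,4],[36,0]]
[[14,12],[19,0],[33,12],[35,4],[36,10],[38,0]]
[[14,12],[19,0],[21,10],[33,12],[35,4],[36,10],[38,0]]
[[14,12],[19,0],[21,10],[33,12],[35,10],[38,0]]
[[14,12],[19,0],[21,10],[33,12],[35,10],[38,0]]
[[14,12],[19,0],[21,10],[31,18],[37,10],[38,0]]
[[14,13],[17,12],[19,0],[21,10],[31,18],[37,10],[38,0]]
[[14,13],[17,12],[19,0],[21,10],[25,13],[31,18],[37,10],[38,0]]
[[14,13],[17,12],[19,0],[21,10],[25,13],[31,18],[37,11],[38,0]]
[[14,13],[17,12],[19,0],[21,10],[25,13],[31,18],[37,11],[38,0]]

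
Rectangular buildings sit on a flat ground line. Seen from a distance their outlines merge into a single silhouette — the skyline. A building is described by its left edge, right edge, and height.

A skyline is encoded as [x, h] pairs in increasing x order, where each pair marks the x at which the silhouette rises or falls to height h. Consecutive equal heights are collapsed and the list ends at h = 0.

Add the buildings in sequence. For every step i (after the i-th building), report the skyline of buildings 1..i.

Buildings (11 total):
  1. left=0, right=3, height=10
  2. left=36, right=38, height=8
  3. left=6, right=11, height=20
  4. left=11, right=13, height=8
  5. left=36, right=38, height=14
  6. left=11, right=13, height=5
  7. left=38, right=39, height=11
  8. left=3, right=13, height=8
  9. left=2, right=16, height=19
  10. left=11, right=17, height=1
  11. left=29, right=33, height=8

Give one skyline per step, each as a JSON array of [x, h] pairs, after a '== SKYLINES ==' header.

== SKYLINES ==
[[0,10],[3,0]]
[[0,10],[3,0],[36,8],[38,0]]
[[0,10],[3,0],[6,20],[11,0],[36,8],[38,0]]
[[0,10],[3,0],[6,20],[11,8],[13,0],[36,8],[38,0]]
[[0,10],[3,0],[6,20],[11,8],[13,0],[36,14],[38,0]]
[[0,10],[3,0],[6,20],[11,8],[13,0],[36,14],[38,0]]
[[0,10],[3,0],[6,20],[11,8],[13,0],[36,14],[38,11],[39,0]]
[[0,10],[3,8],[6,20],[11,8],[13,0],[36,14],[38,11],[39,0]]
[[0,10],[2,19],[6,20],[11,19],[16,0],[36,14],[38,11],[39,0]]
[[0,10],[2,19],[6,20],[11,19],[16,1],[17,0],[36,14],[38,11],[39,0]]
[[0,10],[2,19],[6,20],[11,19],[16,1],[17,0],[29,8],[33,0],[36,14],[38,11],[39,0]]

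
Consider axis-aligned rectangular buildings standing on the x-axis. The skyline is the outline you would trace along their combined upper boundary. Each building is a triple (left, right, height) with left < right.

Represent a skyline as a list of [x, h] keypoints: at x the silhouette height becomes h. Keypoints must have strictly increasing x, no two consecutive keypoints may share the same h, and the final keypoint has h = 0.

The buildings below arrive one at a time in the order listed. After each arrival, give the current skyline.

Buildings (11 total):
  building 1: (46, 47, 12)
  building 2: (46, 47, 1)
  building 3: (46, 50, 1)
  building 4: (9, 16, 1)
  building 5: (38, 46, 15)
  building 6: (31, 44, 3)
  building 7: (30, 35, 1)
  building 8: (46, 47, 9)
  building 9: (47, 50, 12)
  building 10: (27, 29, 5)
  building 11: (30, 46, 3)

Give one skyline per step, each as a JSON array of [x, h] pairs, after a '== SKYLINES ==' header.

== SKYLINES ==
[[46,12],[47,0]]
[[46,12],[47,0]]
[[46,12],[47,1],[50,0]]
[[9,1],[16,0],[46,12],[47,1],[50,0]]
[[9,1],[16,0],[38,15],[46,12],[47,1],[50,0]]
[[9,1],[16,0],[31,3],[38,15],[46,12],[47,1],[50,0]]
[[9,1],[16,0],[30,1],[31,3],[38,15],[46,12],[47,1],[50,0]]
[[9,1],[16,0],[30,1],[31,3],[38,15],[46,12],[47,1],[50,0]]
[[9,1],[16,0],[30,1],[31,3],[38,15],[46,12],[50,0]]
[[9,1],[16,0],[27,5],[29,0],[30,1],[31,3],[38,15],[46,12],[50,0]]
[[9,1],[16,0],[27,5],[29,0],[30,3],[38,15],[46,12],[50,0]]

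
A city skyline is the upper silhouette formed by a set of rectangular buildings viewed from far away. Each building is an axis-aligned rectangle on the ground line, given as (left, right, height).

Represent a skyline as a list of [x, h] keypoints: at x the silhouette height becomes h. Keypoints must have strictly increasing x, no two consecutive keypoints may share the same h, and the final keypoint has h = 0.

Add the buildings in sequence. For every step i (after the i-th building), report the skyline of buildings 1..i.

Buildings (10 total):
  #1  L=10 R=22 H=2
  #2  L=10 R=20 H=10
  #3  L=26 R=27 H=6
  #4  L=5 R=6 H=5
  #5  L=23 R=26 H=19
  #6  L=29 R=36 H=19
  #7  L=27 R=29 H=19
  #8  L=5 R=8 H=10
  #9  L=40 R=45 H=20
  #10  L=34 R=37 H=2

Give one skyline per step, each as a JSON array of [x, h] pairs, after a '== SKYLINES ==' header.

== SKYLINES ==
[[10,2],[22,0]]
[[10,10],[20,2],[22,0]]
[[10,10],[20,2],[22,0],[26,6],[27,0]]
[[5,5],[6,0],[10,10],[20,2],[22,0],[26,6],[27,0]]
[[5,5],[6,0],[10,10],[20,2],[22,0],[23,19],[26,6],[27,0]]
[[5,5],[6,0],[10,10],[20,2],[22,0],[23,19],[26,6],[27,0],[29,19],[36,0]]
[[5,5],[6,0],[10,10],[20,2],[22,0],[23,19],[26,6],[27,19],[36,0]]
[[5,10],[8,0],[10,10],[20,2],[22,0],[23,19],[26,6],[27,19],[36,0]]
[[5,10],[8,0],[10,10],[20,2],[22,0],[23,19],[26,6],[27,19],[36,0],[40,20],[45,0]]
[[5,10],[8,0],[10,10],[20,2],[22,0],[23,19],[26,6],[27,19],[36,2],[37,0],[40,20],[45,0]]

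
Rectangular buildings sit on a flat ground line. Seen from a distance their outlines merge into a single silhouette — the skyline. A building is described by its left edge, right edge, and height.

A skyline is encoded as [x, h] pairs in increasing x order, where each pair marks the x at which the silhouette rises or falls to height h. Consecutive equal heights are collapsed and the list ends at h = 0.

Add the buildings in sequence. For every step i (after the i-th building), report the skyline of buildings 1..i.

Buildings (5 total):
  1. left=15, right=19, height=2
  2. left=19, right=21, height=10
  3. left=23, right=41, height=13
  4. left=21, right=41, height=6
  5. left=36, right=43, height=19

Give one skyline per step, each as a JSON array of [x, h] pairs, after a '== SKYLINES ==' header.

== SKYLINES ==
[[15,2],[19,0]]
[[15,2],[19,10],[21,0]]
[[15,2],[19,10],[21,0],[23,13],[41,0]]
[[15,2],[19,10],[21,6],[23,13],[41,0]]
[[15,2],[19,10],[21,6],[23,13],[36,19],[43,0]]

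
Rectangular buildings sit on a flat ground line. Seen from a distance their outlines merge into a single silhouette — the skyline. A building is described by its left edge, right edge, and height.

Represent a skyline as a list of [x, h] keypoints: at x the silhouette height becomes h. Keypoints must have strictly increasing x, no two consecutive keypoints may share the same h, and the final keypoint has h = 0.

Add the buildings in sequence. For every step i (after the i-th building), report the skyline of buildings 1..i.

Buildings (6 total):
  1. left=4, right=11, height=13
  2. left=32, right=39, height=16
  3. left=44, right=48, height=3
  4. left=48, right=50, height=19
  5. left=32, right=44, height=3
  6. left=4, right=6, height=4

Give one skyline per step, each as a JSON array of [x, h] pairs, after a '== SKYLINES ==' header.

== SKYLINES ==
[[4,13],[11,0]]
[[4,13],[11,0],[32,16],[39,0]]
[[4,13],[11,0],[32,16],[39,0],[44,3],[48,0]]
[[4,13],[11,0],[32,16],[39,0],[44,3],[48,19],[50,0]]
[[4,13],[11,0],[32,16],[39,3],[48,19],[50,0]]
[[4,13],[11,0],[32,16],[39,3],[48,19],[50,0]]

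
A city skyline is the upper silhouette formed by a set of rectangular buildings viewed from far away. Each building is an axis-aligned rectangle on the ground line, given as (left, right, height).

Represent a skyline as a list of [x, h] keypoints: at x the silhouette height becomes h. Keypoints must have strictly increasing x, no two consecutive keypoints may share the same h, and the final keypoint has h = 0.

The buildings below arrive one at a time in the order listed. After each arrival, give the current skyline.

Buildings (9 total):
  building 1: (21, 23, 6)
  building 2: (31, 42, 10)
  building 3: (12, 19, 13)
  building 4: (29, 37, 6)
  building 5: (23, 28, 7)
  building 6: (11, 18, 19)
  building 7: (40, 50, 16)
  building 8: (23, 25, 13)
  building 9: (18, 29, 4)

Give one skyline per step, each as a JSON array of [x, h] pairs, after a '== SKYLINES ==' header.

== SKYLINES ==
[[21,6],[23,0]]
[[21,6],[23,0],[31,10],[42,0]]
[[12,13],[19,0],[21,6],[23,0],[31,10],[42,0]]
[[12,13],[19,0],[21,6],[23,0],[29,6],[31,10],[42,0]]
[[12,13],[19,0],[21,6],[23,7],[28,0],[29,6],[31,10],[42,0]]
[[11,19],[18,13],[19,0],[21,6],[23,7],[28,0],[29,6],[31,10],[42,0]]
[[11,19],[18,13],[19,0],[21,6],[23,7],[28,0],[29,6],[31,10],[40,16],[50,0]]
[[11,19],[18,13],[19,0],[21,6],[23,13],[25,7],[28,0],[29,6],[31,10],[40,16],[50,0]]
[[11,19],[18,13],[19,4],[21,6],[23,13],[25,7],[28,4],[29,6],[31,10],[40,16],[50,0]]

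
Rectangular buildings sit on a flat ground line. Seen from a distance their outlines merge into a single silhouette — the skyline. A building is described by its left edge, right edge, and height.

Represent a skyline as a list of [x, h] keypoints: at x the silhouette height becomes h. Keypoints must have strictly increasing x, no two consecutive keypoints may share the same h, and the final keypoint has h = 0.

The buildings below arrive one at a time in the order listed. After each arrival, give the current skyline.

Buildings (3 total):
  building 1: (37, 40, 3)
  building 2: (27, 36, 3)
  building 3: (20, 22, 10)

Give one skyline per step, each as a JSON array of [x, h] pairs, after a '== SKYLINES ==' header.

== SKYLINES ==
[[37,3],[40,0]]
[[27,3],[36,0],[37,3],[40,0]]
[[20,10],[22,0],[27,3],[36,0],[37,3],[40,0]]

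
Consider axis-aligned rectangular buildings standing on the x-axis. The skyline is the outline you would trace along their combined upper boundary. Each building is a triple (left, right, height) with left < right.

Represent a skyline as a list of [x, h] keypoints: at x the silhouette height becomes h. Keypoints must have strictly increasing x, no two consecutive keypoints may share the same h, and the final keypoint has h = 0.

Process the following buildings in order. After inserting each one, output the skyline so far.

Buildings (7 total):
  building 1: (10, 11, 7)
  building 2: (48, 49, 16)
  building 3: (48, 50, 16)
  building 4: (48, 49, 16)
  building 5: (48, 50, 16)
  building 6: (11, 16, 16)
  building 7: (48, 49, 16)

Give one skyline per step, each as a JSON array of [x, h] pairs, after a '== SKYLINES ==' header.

== SKYLINES ==
[[10,7],[11,0]]
[[10,7],[11,0],[48,16],[49,0]]
[[10,7],[11,0],[48,16],[50,0]]
[[10,7],[11,0],[48,16],[50,0]]
[[10,7],[11,0],[48,16],[50,0]]
[[10,7],[11,16],[16,0],[48,16],[50,0]]
[[10,7],[11,16],[16,0],[48,16],[50,0]]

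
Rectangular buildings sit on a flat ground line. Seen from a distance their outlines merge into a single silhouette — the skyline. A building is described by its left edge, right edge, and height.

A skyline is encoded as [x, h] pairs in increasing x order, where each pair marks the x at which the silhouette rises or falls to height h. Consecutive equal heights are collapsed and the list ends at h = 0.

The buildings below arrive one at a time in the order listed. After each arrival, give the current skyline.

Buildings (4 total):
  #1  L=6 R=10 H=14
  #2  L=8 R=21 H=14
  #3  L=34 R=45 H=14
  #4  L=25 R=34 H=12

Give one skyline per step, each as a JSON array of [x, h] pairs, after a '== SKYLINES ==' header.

== SKYLINES ==
[[6,14],[10,0]]
[[6,14],[21,0]]
[[6,14],[21,0],[34,14],[45,0]]
[[6,14],[21,0],[25,12],[34,14],[45,0]]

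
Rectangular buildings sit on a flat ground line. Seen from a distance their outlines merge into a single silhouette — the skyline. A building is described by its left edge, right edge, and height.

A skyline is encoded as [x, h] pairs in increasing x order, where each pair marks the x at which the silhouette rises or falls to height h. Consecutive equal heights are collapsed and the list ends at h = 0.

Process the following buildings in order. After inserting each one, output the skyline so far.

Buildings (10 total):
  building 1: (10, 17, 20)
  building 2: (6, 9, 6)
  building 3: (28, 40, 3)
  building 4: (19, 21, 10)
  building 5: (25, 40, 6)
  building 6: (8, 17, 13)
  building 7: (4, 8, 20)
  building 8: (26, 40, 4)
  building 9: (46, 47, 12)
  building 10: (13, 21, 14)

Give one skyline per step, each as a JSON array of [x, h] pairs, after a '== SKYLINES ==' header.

== SKYLINES ==
[[10,20],[17,0]]
[[6,6],[9,0],[10,20],[17,0]]
[[6,6],[9,0],[10,20],[17,0],[28,3],[40,0]]
[[6,6],[9,0],[10,20],[17,0],[19,10],[21,0],[28,3],[40,0]]
[[6,6],[9,0],[10,20],[17,0],[19,10],[21,0],[25,6],[40,0]]
[[6,6],[8,13],[10,20],[17,0],[19,10],[21,0],[25,6],[40,0]]
[[4,20],[8,13],[10,20],[17,0],[19,10],[21,0],[25,6],[40,0]]
[[4,20],[8,13],[10,20],[17,0],[19,10],[21,0],[25,6],[40,0]]
[[4,20],[8,13],[10,20],[17,0],[19,10],[21,0],[25,6],[40,0],[46,12],[47,0]]
[[4,20],[8,13],[10,20],[17,14],[21,0],[25,6],[40,0],[46,12],[47,0]]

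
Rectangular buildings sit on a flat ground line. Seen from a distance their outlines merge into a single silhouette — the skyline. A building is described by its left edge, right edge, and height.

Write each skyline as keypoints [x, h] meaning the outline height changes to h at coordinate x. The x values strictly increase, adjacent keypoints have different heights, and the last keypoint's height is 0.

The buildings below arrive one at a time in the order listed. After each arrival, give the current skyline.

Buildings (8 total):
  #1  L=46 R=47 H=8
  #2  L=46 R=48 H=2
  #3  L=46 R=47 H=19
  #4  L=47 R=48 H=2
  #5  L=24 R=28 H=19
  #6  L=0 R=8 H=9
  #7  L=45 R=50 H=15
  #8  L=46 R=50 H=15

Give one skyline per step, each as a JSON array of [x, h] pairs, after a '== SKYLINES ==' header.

== SKYLINES ==
[[46,8],[47,0]]
[[46,8],[47,2],[48,0]]
[[46,19],[47,2],[48,0]]
[[46,19],[47,2],[48,0]]
[[24,19],[28,0],[46,19],[47,2],[48,0]]
[[0,9],[8,0],[24,19],[28,0],[46,19],[47,2],[48,0]]
[[0,9],[8,0],[24,19],[28,0],[45,15],[46,19],[47,15],[50,0]]
[[0,9],[8,0],[24,19],[28,0],[45,15],[46,19],[47,15],[50,0]]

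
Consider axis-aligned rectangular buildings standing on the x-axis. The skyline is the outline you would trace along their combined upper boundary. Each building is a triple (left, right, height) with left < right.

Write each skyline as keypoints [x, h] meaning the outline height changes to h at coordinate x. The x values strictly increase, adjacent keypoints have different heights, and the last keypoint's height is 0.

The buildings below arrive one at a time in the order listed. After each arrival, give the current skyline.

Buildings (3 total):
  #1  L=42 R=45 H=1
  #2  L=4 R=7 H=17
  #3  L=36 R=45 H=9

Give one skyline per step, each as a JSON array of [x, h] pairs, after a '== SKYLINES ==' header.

== SKYLINES ==
[[42,1],[45,0]]
[[4,17],[7,0],[42,1],[45,0]]
[[4,17],[7,0],[36,9],[45,0]]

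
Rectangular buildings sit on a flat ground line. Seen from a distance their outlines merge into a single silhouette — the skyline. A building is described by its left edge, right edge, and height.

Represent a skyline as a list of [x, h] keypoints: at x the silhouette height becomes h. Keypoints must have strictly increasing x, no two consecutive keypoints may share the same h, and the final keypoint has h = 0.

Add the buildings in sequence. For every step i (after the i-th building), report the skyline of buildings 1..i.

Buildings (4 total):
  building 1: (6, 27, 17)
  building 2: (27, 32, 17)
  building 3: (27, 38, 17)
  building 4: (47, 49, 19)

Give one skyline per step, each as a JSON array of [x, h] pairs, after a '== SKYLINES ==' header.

== SKYLINES ==
[[6,17],[27,0]]
[[6,17],[32,0]]
[[6,17],[38,0]]
[[6,17],[38,0],[47,19],[49,0]]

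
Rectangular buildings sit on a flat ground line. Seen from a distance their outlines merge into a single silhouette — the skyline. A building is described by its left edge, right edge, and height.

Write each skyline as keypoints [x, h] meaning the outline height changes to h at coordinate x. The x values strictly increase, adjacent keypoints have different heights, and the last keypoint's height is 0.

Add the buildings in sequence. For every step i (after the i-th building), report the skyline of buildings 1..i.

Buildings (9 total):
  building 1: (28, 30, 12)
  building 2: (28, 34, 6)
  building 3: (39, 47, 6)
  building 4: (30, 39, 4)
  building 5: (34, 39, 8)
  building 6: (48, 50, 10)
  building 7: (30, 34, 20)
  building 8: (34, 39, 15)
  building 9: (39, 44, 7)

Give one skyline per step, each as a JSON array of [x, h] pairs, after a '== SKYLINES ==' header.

== SKYLINES ==
[[28,12],[30,0]]
[[28,12],[30,6],[34,0]]
[[28,12],[30,6],[34,0],[39,6],[47,0]]
[[28,12],[30,6],[34,4],[39,6],[47,0]]
[[28,12],[30,6],[34,8],[39,6],[47,0]]
[[28,12],[30,6],[34,8],[39,6],[47,0],[48,10],[50,0]]
[[28,12],[30,20],[34,8],[39,6],[47,0],[48,10],[50,0]]
[[28,12],[30,20],[34,15],[39,6],[47,0],[48,10],[50,0]]
[[28,12],[30,20],[34,15],[39,7],[44,6],[47,0],[48,10],[50,0]]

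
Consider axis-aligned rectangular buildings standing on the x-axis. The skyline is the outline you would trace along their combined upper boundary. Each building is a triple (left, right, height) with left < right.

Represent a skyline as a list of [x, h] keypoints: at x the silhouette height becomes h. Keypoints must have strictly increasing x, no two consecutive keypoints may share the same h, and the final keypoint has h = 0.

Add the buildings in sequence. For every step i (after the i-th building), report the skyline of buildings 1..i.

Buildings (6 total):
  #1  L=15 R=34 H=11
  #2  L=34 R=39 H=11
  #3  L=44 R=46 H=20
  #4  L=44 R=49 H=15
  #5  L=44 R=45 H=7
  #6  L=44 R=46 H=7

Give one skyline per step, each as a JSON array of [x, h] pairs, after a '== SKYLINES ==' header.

== SKYLINES ==
[[15,11],[34,0]]
[[15,11],[39,0]]
[[15,11],[39,0],[44,20],[46,0]]
[[15,11],[39,0],[44,20],[46,15],[49,0]]
[[15,11],[39,0],[44,20],[46,15],[49,0]]
[[15,11],[39,0],[44,20],[46,15],[49,0]]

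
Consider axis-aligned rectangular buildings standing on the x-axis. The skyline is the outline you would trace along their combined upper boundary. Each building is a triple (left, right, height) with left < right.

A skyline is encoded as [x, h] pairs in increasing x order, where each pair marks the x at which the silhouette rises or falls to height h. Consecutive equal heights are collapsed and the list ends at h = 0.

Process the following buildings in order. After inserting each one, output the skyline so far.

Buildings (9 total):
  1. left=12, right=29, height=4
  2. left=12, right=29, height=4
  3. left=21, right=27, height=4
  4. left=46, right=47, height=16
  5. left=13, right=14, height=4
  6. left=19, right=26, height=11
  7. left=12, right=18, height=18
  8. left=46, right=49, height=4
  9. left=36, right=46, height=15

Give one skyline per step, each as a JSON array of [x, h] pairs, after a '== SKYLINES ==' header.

== SKYLINES ==
[[12,4],[29,0]]
[[12,4],[29,0]]
[[12,4],[29,0]]
[[12,4],[29,0],[46,16],[47,0]]
[[12,4],[29,0],[46,16],[47,0]]
[[12,4],[19,11],[26,4],[29,0],[46,16],[47,0]]
[[12,18],[18,4],[19,11],[26,4],[29,0],[46,16],[47,0]]
[[12,18],[18,4],[19,11],[26,4],[29,0],[46,16],[47,4],[49,0]]
[[12,18],[18,4],[19,11],[26,4],[29,0],[36,15],[46,16],[47,4],[49,0]]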